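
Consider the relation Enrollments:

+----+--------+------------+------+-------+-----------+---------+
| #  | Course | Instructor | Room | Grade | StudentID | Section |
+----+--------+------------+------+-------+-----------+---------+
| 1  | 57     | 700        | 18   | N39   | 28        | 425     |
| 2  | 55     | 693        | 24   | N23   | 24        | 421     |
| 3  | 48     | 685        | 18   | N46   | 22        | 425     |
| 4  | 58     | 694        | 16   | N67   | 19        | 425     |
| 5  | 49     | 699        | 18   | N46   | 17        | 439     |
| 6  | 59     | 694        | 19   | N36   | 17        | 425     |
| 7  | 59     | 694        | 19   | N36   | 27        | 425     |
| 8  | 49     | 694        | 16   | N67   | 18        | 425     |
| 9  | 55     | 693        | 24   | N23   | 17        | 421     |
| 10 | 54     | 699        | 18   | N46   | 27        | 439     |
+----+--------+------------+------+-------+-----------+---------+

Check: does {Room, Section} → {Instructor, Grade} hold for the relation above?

(Room=18, Section=425): rows 1, 3 → {Instructor,Grade} takes values {(700, N39), (685, N46)} — violation
(Room=24, Section=421): rows 2, 9 → {Instructor,Grade} = (693, N23), (693, N23) ✓
(Room=16, Section=425): rows 4, 8 → {Instructor,Grade} = (694, N67), (694, N67) ✓
(Room=18, Section=439): rows 5, 10 → {Instructor,Grade} = (699, N46), (699, N46) ✓
(Room=19, Section=425): rows 6, 7 → {Instructor,Grade} = (694, N36), (694, N36) ✓
Two rows agree on {Room, Section} but differ on {Instructor, Grade}, so {Room, Section} → {Instructor, Grade} does not hold.

No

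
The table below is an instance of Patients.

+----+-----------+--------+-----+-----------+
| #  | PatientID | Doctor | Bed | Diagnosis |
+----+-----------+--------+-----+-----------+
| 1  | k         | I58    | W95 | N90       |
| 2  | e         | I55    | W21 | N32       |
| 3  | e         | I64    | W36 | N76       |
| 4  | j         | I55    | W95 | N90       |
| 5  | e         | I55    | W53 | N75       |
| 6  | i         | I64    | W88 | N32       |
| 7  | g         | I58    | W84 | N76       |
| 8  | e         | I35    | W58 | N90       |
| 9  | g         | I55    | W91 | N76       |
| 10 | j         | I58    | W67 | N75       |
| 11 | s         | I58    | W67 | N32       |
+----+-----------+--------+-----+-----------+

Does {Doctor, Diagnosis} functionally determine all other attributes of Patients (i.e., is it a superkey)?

All 11 rows have distinct {Doctor, Diagnosis} values, so {Doctor, Diagnosis} → (all attributes) holds and {Doctor, Diagnosis} is a superkey.

Yes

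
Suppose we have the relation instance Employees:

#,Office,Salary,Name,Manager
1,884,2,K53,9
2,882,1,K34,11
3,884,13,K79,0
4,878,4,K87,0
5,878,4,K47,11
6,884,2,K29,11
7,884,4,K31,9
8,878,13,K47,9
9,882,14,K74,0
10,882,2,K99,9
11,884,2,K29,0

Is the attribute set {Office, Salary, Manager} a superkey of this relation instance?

All 11 rows have distinct {Office, Salary, Manager} values, so {Office, Salary, Manager} → (all attributes) holds and {Office, Salary, Manager} is a superkey.

Yes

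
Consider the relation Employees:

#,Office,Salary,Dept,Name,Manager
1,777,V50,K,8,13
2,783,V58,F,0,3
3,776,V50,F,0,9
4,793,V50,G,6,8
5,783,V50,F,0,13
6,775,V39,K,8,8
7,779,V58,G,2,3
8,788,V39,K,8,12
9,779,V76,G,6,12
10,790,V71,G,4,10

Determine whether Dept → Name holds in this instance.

No

Dept=K: rows 1, 6, 8 → Name = 8, 8, 8 ✓
Dept=F: rows 2, 3, 5 → Name = 0, 0, 0 ✓
Dept=G: rows 4, 7, 9, 10 → Name takes values {6, 2, 4} — violation
Two rows agree on Dept but differ on Name, so Dept → Name does not hold.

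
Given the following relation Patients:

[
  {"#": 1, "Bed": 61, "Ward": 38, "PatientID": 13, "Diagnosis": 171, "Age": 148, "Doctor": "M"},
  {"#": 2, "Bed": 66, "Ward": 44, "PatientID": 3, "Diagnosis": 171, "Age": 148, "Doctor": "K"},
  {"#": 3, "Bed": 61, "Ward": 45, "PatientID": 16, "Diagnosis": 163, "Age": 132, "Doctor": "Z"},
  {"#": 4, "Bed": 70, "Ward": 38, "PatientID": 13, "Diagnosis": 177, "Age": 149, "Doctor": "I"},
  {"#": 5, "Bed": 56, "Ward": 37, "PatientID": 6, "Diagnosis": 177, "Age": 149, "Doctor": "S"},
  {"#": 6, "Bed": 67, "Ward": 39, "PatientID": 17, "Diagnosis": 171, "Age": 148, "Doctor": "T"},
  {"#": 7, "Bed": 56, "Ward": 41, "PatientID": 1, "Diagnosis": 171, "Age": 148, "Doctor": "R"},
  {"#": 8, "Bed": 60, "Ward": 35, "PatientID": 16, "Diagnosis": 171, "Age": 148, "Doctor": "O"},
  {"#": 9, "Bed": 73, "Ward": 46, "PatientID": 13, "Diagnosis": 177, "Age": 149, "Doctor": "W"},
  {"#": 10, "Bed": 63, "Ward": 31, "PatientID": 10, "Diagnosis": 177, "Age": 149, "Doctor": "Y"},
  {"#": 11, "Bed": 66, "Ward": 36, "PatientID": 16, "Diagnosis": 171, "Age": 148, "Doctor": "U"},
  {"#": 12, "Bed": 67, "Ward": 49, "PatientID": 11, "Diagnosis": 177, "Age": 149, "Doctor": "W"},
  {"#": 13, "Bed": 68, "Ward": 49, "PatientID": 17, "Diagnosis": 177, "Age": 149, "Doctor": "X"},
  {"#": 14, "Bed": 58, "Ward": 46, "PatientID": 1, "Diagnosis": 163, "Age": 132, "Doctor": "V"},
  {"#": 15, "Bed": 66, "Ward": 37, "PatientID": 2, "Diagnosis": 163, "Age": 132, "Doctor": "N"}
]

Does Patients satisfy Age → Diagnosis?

Age=148: rows 1, 2, 6, 7, 8, 11 → Diagnosis = 171, 171, 171, 171, 171, 171 ✓
Age=132: rows 3, 14, 15 → Diagnosis = 163, 163, 163 ✓
Age=149: rows 4, 5, 9, 10, 12, 13 → Diagnosis = 177, 177, 177, 177, 177, 177 ✓
Every Age value is associated with a single Diagnosis value, so Age → Diagnosis holds.

Yes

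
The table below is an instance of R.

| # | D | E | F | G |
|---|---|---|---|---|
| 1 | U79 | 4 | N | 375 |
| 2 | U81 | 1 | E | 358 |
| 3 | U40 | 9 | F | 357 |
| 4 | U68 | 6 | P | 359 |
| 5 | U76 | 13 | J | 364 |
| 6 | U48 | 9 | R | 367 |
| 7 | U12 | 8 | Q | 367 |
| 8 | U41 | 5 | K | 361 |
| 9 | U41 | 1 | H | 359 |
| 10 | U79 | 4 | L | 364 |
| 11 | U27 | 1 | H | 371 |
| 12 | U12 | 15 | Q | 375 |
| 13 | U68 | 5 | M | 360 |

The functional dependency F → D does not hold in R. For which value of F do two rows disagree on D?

H

F=N: row 1 → D = U79 ✓
F=E: row 2 → D = U81 ✓
F=F: row 3 → D = U40 ✓
F=P: row 4 → D = U68 ✓
F=J: row 5 → D = U76 ✓
F=R: row 6 → D = U48 ✓
F=Q: rows 7, 12 → D = U12, U12 ✓
F=K: row 8 → D = U41 ✓
F=H: rows 9, 11 → D takes values {U41, U27} — violation
F=L: row 10 → D = U79 ✓
F=M: row 13 → D = U68 ✓
The only F value with inconsistent D is F=H.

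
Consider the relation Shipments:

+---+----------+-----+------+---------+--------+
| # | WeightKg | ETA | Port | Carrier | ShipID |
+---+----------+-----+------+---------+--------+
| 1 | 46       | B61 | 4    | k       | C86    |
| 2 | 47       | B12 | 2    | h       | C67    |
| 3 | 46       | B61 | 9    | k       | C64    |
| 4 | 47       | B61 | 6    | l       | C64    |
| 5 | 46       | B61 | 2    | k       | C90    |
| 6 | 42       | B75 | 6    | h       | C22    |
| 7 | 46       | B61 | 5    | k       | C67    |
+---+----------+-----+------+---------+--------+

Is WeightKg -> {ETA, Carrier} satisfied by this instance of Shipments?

WeightKg=46: rows 1, 3, 5, 7 → {ETA,Carrier} = (B61, k), (B61, k), (B61, k), (B61, k) ✓
WeightKg=47: rows 2, 4 → {ETA,Carrier} takes values {(B12, h), (B61, l)} — violation
WeightKg=42: row 6 → {ETA,Carrier} = (B75, h) ✓
Two rows agree on WeightKg but differ on {ETA, Carrier}, so WeightKg -> {ETA, Carrier} does not hold.

No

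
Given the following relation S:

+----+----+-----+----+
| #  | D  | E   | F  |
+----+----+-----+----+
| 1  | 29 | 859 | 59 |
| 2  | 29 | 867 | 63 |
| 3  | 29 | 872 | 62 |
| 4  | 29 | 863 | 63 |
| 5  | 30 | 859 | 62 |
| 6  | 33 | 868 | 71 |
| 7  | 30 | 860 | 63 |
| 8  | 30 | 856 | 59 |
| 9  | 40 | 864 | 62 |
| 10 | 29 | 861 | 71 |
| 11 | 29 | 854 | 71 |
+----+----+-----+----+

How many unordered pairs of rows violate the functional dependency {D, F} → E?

(D=29, F=63): violating pairs (2,4) — 1 pair.
(D=29, F=71): violating pairs (10,11) — 1 pair.

2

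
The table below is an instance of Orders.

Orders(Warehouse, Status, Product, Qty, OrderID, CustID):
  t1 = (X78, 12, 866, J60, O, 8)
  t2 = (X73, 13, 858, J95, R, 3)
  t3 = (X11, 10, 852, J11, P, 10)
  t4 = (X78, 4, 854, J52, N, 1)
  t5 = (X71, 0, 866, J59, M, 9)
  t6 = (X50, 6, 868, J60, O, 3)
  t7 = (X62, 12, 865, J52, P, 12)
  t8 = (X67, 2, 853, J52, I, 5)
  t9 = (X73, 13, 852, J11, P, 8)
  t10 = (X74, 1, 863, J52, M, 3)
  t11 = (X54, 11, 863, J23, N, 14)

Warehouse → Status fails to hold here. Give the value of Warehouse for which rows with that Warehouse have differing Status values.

X78

Warehouse=X78: rows 1, 4 → Status takes values {12, 4} — violation
Warehouse=X73: rows 2, 9 → Status = 13, 13 ✓
Warehouse=X11: row 3 → Status = 10 ✓
Warehouse=X71: row 5 → Status = 0 ✓
Warehouse=X50: row 6 → Status = 6 ✓
Warehouse=X62: row 7 → Status = 12 ✓
Warehouse=X67: row 8 → Status = 2 ✓
Warehouse=X74: row 10 → Status = 1 ✓
Warehouse=X54: row 11 → Status = 11 ✓
The only Warehouse value with inconsistent Status is Warehouse=X78.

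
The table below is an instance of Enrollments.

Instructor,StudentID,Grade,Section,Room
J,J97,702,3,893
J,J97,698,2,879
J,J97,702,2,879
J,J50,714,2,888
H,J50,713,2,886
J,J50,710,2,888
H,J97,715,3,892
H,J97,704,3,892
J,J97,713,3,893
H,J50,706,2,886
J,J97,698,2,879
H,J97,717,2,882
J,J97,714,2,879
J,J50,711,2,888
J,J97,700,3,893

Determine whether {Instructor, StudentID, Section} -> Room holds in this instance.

Yes

(Instructor=J, StudentID=J97, Section=3): 3 rows → Room = 893, 893, 893 ✓
(Instructor=J, StudentID=J97, Section=2): 4 rows → Room = 879, 879, 879, 879 ✓
(Instructor=J, StudentID=J50, Section=2): 3 rows → Room = 888, 888, 888 ✓
(Instructor=H, StudentID=J50, Section=2): 2 rows → Room = 886, 886 ✓
(Instructor=H, StudentID=J97, Section=3): 2 rows → Room = 892, 892 ✓
(Instructor=H, StudentID=J97, Section=2): 1 row → Room = 882 ✓
Every {Instructor, StudentID, Section} value is associated with a single Room value, so {Instructor, StudentID, Section} -> Room holds.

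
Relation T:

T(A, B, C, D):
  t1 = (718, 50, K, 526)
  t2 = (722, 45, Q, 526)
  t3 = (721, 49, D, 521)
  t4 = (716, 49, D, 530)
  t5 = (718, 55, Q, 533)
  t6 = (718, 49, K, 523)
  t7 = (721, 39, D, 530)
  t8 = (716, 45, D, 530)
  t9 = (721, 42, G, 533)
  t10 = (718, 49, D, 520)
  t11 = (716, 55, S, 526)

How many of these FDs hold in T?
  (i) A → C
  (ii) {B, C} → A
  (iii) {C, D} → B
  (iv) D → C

(i) A → C: A=718: rows 1, 5, 6, 10 → C takes values {K, Q, D} — violation; A=721: rows 3, 7, 9 → C takes values {D, G} — violation; A=716: rows 4, 8, 11 → C takes values {D, S} — violation — fails.
(ii) {B, C} → A: (B=49, C=D): rows 3, 4, 10 → A takes values {721, 716, 718} — violation — fails.
(iii) {C, D} → B: (C=D, D=530): rows 4, 7, 8 → B takes values {49, 39, 45} — violation — fails.
(iv) D → C: D=526: rows 1, 2, 11 → C takes values {K, Q, S} — violation; D=533: rows 5, 9 → C takes values {Q, G} — violation — fails.
None of the 4 dependencies hold.

0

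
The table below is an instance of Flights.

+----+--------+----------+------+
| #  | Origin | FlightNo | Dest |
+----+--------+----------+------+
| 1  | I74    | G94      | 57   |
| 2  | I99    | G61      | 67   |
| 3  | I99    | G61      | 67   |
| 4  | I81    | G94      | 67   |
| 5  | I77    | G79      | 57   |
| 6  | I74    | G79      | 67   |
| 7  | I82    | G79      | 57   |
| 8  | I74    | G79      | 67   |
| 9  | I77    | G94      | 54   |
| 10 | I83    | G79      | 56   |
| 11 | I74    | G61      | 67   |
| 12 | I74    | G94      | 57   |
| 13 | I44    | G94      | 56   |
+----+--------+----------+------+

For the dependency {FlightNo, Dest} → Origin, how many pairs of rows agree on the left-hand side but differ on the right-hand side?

(FlightNo=G94, Dest=57): all 2 rows agree on Origin — 0 pairs.
(FlightNo=G61, Dest=67): violating pairs (2,11), (3,11) — 2 pairs.
(FlightNo=G79, Dest=57): violating pairs (5,7) — 1 pair.
(FlightNo=G79, Dest=67): all 2 rows agree on Origin — 0 pairs.

3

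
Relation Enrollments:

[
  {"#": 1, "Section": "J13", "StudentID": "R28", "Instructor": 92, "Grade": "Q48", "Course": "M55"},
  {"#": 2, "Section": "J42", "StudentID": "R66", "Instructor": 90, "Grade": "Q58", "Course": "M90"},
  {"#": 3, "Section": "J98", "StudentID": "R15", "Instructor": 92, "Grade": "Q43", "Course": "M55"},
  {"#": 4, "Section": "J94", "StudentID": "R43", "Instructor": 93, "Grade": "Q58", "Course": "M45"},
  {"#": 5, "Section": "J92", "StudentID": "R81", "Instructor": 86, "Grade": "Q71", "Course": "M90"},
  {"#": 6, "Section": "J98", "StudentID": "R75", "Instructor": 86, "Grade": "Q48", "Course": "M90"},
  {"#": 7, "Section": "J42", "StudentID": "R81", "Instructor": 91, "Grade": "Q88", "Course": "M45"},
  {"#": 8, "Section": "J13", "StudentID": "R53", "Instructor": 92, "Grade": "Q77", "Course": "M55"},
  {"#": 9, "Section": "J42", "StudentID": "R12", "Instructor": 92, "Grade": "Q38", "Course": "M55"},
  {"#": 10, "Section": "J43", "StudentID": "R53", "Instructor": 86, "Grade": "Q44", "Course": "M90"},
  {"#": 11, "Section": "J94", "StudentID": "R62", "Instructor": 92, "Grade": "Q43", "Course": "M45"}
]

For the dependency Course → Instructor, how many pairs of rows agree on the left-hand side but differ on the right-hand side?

6

Course=M55: all 4 rows agree on Instructor — 0 pairs.
Course=M90: violating pairs (2,5), (2,6), (2,10) — 3 pairs.
Course=M45: violating pairs (4,7), (4,11), (7,11) — 3 pairs.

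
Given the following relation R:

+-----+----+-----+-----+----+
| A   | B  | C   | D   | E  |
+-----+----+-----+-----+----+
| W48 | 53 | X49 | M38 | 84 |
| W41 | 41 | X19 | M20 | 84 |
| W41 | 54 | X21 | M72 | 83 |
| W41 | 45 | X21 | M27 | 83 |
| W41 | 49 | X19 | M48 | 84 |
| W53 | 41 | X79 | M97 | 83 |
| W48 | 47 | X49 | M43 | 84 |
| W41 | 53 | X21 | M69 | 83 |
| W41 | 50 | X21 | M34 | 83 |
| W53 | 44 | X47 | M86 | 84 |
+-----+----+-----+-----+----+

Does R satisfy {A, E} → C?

(A=W48, E=84): 2 rows → C = X49, X49 ✓
(A=W41, E=84): 2 rows → C = X19, X19 ✓
(A=W41, E=83): 4 rows → C = X21, X21, X21, X21 ✓
(A=W53, E=83): 1 row → C = X79 ✓
(A=W53, E=84): 1 row → C = X47 ✓
Every {A, E} value is associated with a single C value, so {A, E} → C holds.

Yes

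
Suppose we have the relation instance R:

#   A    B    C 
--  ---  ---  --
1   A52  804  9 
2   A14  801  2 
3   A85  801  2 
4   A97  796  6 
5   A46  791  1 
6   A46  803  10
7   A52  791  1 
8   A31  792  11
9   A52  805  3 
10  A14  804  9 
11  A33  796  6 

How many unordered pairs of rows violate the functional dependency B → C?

0

B=804: all 2 rows agree on C — 0 pairs.
B=801: all 2 rows agree on C — 0 pairs.
B=796: all 2 rows agree on C — 0 pairs.
B=791: all 2 rows agree on C — 0 pairs.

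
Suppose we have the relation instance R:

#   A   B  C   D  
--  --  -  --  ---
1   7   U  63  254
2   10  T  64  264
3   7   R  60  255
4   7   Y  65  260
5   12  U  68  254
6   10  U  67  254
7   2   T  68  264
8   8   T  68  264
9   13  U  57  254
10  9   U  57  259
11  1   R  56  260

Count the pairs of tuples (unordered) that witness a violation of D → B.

1

D=254: all 4 rows agree on B — 0 pairs.
D=264: all 3 rows agree on B — 0 pairs.
D=260: violating pairs (4,11) — 1 pair.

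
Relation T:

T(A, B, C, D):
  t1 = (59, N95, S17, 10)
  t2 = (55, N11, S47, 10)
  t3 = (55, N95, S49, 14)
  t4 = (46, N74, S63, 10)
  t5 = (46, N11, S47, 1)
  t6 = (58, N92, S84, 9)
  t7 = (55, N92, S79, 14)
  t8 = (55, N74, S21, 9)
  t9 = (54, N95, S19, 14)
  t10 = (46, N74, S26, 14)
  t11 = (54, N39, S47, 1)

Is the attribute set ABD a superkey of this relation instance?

All 11 rows have distinct ABD values, so ABD → (all attributes) holds and ABD is a superkey.

Yes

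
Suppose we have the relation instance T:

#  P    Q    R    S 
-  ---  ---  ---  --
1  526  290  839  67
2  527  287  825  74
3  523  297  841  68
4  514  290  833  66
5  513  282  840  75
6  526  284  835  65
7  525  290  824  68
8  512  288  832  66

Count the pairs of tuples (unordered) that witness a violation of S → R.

S=68: violating pairs (3,7) — 1 pair.
S=66: violating pairs (4,8) — 1 pair.

2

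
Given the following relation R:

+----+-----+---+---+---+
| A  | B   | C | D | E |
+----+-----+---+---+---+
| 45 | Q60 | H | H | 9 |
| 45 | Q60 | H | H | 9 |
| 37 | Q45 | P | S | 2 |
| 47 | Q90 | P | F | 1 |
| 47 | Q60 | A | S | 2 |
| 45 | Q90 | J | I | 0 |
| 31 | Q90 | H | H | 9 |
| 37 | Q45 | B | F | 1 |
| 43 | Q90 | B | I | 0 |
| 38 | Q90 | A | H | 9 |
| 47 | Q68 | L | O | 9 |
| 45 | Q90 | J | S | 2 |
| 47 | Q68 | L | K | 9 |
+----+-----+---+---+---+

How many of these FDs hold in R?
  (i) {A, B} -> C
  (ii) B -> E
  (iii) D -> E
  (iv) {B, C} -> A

(i) {A, B} -> C: (A=37, B=Q45): 2 rows → C takes values {P, B} — violation — fails.
(ii) B -> E: B=Q60: 3 rows → E takes values {9, 2} — violation; B=Q45: 2 rows → E takes values {2, 1} — violation; B=Q90: 6 rows → E takes values {1, 0, 9, 2} — violation — fails.
(iii) D -> E: every LHS value maps to a single RHS value — holds.
(iv) {B, C} -> A: every LHS value maps to a single RHS value — holds.
2 of the 4 dependencies hold.

2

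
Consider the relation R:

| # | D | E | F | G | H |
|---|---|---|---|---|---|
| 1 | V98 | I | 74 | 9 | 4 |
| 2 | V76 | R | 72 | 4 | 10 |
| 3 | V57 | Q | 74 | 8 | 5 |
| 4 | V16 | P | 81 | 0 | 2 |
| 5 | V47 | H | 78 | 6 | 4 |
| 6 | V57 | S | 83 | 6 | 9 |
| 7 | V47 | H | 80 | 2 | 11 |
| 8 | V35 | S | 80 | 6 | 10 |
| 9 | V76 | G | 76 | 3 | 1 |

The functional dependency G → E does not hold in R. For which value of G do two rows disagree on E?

G=9: row 1 → E = I ✓
G=4: row 2 → E = R ✓
G=8: row 3 → E = Q ✓
G=0: row 4 → E = P ✓
G=6: rows 5, 6, 8 → E takes values {H, S} — violation
G=2: row 7 → E = H ✓
G=3: row 9 → E = G ✓
The only G value with inconsistent E is G=6.

6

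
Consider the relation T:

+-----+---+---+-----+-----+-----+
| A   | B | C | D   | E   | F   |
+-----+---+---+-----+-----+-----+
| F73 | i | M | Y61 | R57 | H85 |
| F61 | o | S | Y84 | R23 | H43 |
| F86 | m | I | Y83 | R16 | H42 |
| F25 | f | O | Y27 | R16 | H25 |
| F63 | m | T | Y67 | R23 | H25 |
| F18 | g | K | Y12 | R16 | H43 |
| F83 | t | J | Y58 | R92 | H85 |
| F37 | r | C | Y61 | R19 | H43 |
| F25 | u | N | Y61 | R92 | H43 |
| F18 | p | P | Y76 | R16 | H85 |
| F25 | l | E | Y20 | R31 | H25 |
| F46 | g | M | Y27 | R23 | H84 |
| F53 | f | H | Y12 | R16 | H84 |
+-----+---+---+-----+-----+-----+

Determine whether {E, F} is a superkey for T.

Yes

All 13 rows have distinct {E, F} values, so {E, F} → (all attributes) holds and {E, F} is a superkey.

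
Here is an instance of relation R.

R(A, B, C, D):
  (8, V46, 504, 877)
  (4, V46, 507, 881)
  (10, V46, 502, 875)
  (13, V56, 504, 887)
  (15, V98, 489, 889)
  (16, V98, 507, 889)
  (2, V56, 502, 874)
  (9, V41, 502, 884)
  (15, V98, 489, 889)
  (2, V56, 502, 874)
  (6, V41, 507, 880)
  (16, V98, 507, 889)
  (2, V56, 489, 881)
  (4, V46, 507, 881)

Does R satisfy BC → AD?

(B=V46, C=504): 1 row → {A,D} = (8, 877) ✓
(B=V46, C=507): 2 rows → {A,D} = (4, 881), (4, 881) ✓
(B=V46, C=502): 1 row → {A,D} = (10, 875) ✓
(B=V56, C=504): 1 row → {A,D} = (13, 887) ✓
(B=V98, C=489): 2 rows → {A,D} = (15, 889), (15, 889) ✓
(B=V98, C=507): 2 rows → {A,D} = (16, 889), (16, 889) ✓
(B=V56, C=502): 2 rows → {A,D} = (2, 874), (2, 874) ✓
(B=V41, C=502): 1 row → {A,D} = (9, 884) ✓
(B=V41, C=507): 1 row → {A,D} = (6, 880) ✓
(B=V56, C=489): 1 row → {A,D} = (2, 881) ✓
Every BC value is associated with a single AD value, so BC → AD holds.

Yes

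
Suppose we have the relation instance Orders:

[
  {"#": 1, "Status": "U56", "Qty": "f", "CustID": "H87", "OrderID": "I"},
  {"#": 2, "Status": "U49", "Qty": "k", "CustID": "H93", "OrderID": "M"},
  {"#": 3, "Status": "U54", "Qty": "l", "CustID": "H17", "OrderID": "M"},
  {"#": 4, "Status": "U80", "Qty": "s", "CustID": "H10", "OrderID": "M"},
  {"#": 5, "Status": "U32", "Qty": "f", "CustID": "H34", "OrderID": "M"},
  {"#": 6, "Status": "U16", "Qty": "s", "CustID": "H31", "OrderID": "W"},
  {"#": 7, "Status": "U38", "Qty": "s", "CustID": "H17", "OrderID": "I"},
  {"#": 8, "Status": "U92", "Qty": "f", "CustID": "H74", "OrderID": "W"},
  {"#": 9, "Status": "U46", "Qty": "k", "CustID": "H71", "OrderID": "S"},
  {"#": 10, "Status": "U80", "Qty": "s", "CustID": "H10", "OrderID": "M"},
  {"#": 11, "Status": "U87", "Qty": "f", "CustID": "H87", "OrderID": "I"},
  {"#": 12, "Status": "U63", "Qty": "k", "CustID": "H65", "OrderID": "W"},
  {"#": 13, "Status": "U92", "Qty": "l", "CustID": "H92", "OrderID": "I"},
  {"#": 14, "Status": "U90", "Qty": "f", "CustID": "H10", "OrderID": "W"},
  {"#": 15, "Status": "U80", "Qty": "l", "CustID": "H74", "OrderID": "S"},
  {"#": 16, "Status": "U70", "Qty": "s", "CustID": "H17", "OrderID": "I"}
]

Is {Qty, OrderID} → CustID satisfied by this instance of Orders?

No

(Qty=f, OrderID=I): rows 1, 11 → CustID = H87, H87 ✓
(Qty=k, OrderID=M): row 2 → CustID = H93 ✓
(Qty=l, OrderID=M): row 3 → CustID = H17 ✓
(Qty=s, OrderID=M): rows 4, 10 → CustID = H10, H10 ✓
(Qty=f, OrderID=M): row 5 → CustID = H34 ✓
(Qty=s, OrderID=W): row 6 → CustID = H31 ✓
(Qty=s, OrderID=I): rows 7, 16 → CustID = H17, H17 ✓
(Qty=f, OrderID=W): rows 8, 14 → CustID takes values {H74, H10} — violation
(Qty=k, OrderID=S): row 9 → CustID = H71 ✓
(Qty=k, OrderID=W): row 12 → CustID = H65 ✓
(Qty=l, OrderID=I): row 13 → CustID = H92 ✓
(Qty=l, OrderID=S): row 15 → CustID = H74 ✓
Two rows agree on {Qty, OrderID} but differ on CustID, so {Qty, OrderID} → CustID does not hold.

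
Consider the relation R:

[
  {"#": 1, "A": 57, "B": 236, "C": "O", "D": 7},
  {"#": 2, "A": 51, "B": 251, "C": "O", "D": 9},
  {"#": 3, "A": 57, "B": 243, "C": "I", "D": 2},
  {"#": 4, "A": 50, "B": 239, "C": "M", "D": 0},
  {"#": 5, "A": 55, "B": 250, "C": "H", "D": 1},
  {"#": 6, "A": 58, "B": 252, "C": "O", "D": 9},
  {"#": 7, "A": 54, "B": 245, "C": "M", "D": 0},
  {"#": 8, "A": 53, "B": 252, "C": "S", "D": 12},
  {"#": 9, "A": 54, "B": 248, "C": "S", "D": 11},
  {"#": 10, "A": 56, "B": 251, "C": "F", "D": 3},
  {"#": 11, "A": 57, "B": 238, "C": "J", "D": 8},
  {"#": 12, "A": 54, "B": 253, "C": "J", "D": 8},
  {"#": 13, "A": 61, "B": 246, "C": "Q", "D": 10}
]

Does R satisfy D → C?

Yes

D=7: row 1 → C = O ✓
D=9: rows 2, 6 → C = O, O ✓
D=2: row 3 → C = I ✓
D=0: rows 4, 7 → C = M, M ✓
D=1: row 5 → C = H ✓
D=12: row 8 → C = S ✓
D=11: row 9 → C = S ✓
D=3: row 10 → C = F ✓
D=8: rows 11, 12 → C = J, J ✓
D=10: row 13 → C = Q ✓
Every D value is associated with a single C value, so D → C holds.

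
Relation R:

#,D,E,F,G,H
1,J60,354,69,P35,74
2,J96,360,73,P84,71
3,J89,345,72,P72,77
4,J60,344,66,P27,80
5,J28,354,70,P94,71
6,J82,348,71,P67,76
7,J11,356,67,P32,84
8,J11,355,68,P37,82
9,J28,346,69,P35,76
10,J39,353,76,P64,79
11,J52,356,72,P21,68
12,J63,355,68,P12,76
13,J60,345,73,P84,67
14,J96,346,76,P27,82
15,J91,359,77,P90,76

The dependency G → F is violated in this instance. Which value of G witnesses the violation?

G=P35: rows 1, 9 → F = 69, 69 ✓
G=P84: rows 2, 13 → F = 73, 73 ✓
G=P72: row 3 → F = 72 ✓
G=P27: rows 4, 14 → F takes values {66, 76} — violation
G=P94: row 5 → F = 70 ✓
G=P67: row 6 → F = 71 ✓
G=P32: row 7 → F = 67 ✓
G=P37: row 8 → F = 68 ✓
G=P64: row 10 → F = 76 ✓
G=P21: row 11 → F = 72 ✓
G=P12: row 12 → F = 68 ✓
G=P90: row 15 → F = 77 ✓
The only G value with inconsistent F is G=P27.

P27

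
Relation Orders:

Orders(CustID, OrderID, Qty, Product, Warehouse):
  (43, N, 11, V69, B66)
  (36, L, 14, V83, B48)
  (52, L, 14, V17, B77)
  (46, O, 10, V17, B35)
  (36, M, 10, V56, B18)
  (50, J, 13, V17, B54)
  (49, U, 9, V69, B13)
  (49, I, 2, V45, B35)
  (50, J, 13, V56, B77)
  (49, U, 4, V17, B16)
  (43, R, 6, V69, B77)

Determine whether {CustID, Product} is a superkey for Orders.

No

Two distinct rows share (CustID=43, Product=V69), so {CustID, Product} does not determine every attribute — not a superkey.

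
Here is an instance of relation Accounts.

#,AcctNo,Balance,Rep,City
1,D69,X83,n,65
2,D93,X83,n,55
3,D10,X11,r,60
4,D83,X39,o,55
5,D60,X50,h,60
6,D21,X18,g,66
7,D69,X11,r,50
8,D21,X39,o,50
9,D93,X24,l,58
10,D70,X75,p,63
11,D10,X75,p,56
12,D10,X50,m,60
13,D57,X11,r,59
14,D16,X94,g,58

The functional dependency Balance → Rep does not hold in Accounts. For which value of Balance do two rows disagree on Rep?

X50

Balance=X83: rows 1, 2 → Rep = n, n ✓
Balance=X11: rows 3, 7, 13 → Rep = r, r, r ✓
Balance=X39: rows 4, 8 → Rep = o, o ✓
Balance=X50: rows 5, 12 → Rep takes values {h, m} — violation
Balance=X18: row 6 → Rep = g ✓
Balance=X24: row 9 → Rep = l ✓
Balance=X75: rows 10, 11 → Rep = p, p ✓
Balance=X94: row 14 → Rep = g ✓
The only Balance value with inconsistent Rep is Balance=X50.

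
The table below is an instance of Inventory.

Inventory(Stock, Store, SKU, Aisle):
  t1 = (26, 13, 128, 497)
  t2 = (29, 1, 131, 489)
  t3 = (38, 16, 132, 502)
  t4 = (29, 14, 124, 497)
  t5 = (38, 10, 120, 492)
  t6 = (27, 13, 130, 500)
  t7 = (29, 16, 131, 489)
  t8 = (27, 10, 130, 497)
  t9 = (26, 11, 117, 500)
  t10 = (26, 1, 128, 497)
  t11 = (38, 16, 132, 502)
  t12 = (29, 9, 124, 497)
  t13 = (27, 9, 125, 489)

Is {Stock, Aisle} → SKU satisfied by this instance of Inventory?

(Stock=26, Aisle=497): rows 1, 10 → SKU = 128, 128 ✓
(Stock=29, Aisle=489): rows 2, 7 → SKU = 131, 131 ✓
(Stock=38, Aisle=502): rows 3, 11 → SKU = 132, 132 ✓
(Stock=29, Aisle=497): rows 4, 12 → SKU = 124, 124 ✓
(Stock=38, Aisle=492): row 5 → SKU = 120 ✓
(Stock=27, Aisle=500): row 6 → SKU = 130 ✓
(Stock=27, Aisle=497): row 8 → SKU = 130 ✓
(Stock=26, Aisle=500): row 9 → SKU = 117 ✓
(Stock=27, Aisle=489): row 13 → SKU = 125 ✓
Every {Stock, Aisle} value is associated with a single SKU value, so {Stock, Aisle} → SKU holds.

Yes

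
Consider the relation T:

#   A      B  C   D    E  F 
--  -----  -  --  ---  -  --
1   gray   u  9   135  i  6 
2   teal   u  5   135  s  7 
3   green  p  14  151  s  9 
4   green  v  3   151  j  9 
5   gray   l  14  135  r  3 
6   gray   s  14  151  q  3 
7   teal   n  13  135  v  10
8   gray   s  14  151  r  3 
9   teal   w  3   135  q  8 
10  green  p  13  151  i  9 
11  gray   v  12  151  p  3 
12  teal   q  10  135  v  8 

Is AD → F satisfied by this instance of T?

No

(A=gray, D=135): rows 1, 5 → F takes values {6, 3} — violation
(A=teal, D=135): rows 2, 7, 9, 12 → F takes values {7, 10, 8} — violation
(A=green, D=151): rows 3, 4, 10 → F = 9, 9, 9 ✓
(A=gray, D=151): rows 6, 8, 11 → F = 3, 3, 3 ✓
Two rows agree on AD but differ on F, so AD → F does not hold.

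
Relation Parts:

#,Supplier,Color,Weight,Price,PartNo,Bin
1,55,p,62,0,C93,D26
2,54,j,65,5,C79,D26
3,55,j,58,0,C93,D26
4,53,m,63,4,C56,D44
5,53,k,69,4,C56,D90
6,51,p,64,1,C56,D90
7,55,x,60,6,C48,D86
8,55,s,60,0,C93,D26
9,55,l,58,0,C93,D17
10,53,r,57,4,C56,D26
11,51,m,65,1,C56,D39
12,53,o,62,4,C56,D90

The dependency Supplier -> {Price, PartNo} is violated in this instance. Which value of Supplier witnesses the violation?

55

Supplier=55: rows 1, 3, 7, 8, 9 → {Price,PartNo} takes values {(0, C93), (6, C48)} — violation
Supplier=54: row 2 → {Price,PartNo} = (5, C79) ✓
Supplier=53: rows 4, 5, 10, 12 → {Price,PartNo} = (4, C56), (4, C56), (4, C56), (4, C56) ✓
Supplier=51: rows 6, 11 → {Price,PartNo} = (1, C56), (1, C56) ✓
The only Supplier value with inconsistent RHS is Supplier=55.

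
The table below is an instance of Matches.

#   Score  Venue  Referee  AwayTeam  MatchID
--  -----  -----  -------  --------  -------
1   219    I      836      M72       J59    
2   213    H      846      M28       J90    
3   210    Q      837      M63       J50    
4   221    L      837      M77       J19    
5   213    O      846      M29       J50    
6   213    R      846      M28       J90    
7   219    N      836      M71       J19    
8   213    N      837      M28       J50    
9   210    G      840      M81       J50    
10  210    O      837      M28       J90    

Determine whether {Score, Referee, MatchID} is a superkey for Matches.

No

Rows 2 and 6 have the same {Score, Referee, MatchID} value (Score=213, Referee=846, MatchID=J90) but are distinct tuples, so {Score, Referee, MatchID} does not determine every attribute — not a superkey.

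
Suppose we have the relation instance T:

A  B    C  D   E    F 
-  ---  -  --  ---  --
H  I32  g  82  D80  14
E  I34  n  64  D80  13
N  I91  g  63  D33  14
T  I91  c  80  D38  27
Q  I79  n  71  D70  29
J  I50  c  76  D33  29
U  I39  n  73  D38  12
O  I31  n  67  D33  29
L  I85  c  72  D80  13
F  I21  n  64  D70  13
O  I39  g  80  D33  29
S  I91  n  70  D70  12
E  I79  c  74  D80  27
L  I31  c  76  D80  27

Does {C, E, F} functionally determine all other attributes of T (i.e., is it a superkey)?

Two distinct rows share (C=c, E=D80, F=27), so {C, E, F} does not determine every attribute — not a superkey.

No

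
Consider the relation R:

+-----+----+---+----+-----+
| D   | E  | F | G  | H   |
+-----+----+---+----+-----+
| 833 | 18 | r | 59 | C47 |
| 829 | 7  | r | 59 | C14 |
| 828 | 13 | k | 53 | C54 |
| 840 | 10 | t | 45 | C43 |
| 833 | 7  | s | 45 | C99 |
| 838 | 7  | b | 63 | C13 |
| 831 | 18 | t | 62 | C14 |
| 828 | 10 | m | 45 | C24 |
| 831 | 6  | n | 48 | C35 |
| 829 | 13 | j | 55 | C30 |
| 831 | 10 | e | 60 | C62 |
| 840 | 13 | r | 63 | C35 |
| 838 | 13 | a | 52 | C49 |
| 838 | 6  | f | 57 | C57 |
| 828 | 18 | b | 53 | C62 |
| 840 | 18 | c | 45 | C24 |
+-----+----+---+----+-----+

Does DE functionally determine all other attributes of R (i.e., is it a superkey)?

All 16 rows have distinct DE values, so DE → (all attributes) holds and DE is a superkey.

Yes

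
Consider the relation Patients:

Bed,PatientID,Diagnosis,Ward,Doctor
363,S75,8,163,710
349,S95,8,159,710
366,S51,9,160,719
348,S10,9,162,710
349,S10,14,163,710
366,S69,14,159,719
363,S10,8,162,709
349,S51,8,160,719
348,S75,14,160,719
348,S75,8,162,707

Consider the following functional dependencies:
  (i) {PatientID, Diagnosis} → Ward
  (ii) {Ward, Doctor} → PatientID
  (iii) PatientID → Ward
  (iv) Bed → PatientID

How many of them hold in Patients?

0

(i) {PatientID, Diagnosis} → Ward: (PatientID=S75, Diagnosis=8): 2 rows → Ward takes values {163, 162} — violation — fails.
(ii) {Ward, Doctor} → PatientID: (Ward=163, Doctor=710): 2 rows → PatientID takes values {S75, S10} — violation; (Ward=160, Doctor=719): 3 rows → PatientID takes values {S51, S75} — violation — fails.
(iii) PatientID → Ward: PatientID=S75: 3 rows → Ward takes values {163, 160, 162} — violation; PatientID=S10: 3 rows → Ward takes values {162, 163} — violation — fails.
(iv) Bed → PatientID: Bed=363: 2 rows → PatientID takes values {S75, S10} — violation; Bed=349: 3 rows → PatientID takes values {S95, S10, S51} — violation; Bed=366: 2 rows → PatientID takes values {S51, S69} — violation; Bed=348: 3 rows → PatientID takes values {S10, S75} — violation — fails.
None of the 4 dependencies hold.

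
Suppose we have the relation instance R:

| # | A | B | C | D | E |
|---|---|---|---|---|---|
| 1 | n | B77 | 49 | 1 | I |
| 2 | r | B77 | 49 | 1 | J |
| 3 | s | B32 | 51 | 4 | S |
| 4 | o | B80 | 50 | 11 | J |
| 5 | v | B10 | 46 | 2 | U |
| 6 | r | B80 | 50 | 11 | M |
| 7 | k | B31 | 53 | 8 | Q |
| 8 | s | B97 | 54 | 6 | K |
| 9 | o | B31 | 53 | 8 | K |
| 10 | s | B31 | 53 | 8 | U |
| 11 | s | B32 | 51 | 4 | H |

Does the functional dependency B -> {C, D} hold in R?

B=B77: rows 1, 2 → {C,D} = (49, 1), (49, 1) ✓
B=B32: rows 3, 11 → {C,D} = (51, 4), (51, 4) ✓
B=B80: rows 4, 6 → {C,D} = (50, 11), (50, 11) ✓
B=B10: row 5 → {C,D} = (46, 2) ✓
B=B31: rows 7, 9, 10 → {C,D} = (53, 8), (53, 8), (53, 8) ✓
B=B97: row 8 → {C,D} = (54, 6) ✓
Every B value is associated with a single {C, D} value, so B -> {C, D} holds.

Yes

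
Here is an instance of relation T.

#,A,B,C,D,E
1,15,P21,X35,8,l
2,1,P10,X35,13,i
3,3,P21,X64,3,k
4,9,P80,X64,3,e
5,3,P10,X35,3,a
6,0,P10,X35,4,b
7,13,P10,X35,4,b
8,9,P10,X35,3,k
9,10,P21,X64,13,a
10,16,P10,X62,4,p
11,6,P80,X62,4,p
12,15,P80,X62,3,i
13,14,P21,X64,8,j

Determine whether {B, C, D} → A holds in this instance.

(B=P21, C=X35, D=8): row 1 → A = 15 ✓
(B=P10, C=X35, D=13): row 2 → A = 1 ✓
(B=P21, C=X64, D=3): row 3 → A = 3 ✓
(B=P80, C=X64, D=3): row 4 → A = 9 ✓
(B=P10, C=X35, D=3): rows 5, 8 → A takes values {3, 9} — violation
(B=P10, C=X35, D=4): rows 6, 7 → A takes values {0, 13} — violation
(B=P21, C=X64, D=13): row 9 → A = 10 ✓
(B=P10, C=X62, D=4): row 10 → A = 16 ✓
(B=P80, C=X62, D=4): row 11 → A = 6 ✓
(B=P80, C=X62, D=3): row 12 → A = 15 ✓
(B=P21, C=X64, D=8): row 13 → A = 14 ✓
Two rows agree on {B, C, D} but differ on A, so {B, C, D} → A does not hold.

No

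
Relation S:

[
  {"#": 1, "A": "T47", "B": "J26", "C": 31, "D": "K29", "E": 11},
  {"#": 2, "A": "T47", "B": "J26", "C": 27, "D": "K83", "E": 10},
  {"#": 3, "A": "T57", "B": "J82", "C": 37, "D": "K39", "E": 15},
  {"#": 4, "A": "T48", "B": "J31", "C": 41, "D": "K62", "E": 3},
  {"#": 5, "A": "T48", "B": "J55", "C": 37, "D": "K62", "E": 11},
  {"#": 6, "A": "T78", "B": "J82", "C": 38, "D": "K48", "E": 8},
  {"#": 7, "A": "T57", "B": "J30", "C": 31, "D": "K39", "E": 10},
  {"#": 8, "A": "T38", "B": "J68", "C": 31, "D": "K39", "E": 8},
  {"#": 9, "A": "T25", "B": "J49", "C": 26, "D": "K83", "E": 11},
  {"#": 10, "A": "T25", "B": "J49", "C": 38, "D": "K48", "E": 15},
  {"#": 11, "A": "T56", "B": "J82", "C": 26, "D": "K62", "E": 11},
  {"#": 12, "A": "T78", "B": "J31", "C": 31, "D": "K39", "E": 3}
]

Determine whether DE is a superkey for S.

No

Rows 5 and 11 have the same DE value (D=K62, E=11) but are distinct tuples, so DE does not determine every attribute — not a superkey.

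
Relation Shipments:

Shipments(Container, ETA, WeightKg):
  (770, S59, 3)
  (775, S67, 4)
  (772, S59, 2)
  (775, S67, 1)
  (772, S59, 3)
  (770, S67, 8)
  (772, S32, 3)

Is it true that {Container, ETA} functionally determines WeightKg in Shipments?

(Container=770, ETA=S59): 1 row → WeightKg = 3 ✓
(Container=775, ETA=S67): 2 rows → WeightKg takes values {4, 1} — violation
(Container=772, ETA=S59): 2 rows → WeightKg takes values {2, 3} — violation
(Container=770, ETA=S67): 1 row → WeightKg = 8 ✓
(Container=772, ETA=S32): 1 row → WeightKg = 3 ✓
Two rows agree on {Container, ETA} but differ on WeightKg, so {Container, ETA} -> WeightKg does not hold.

No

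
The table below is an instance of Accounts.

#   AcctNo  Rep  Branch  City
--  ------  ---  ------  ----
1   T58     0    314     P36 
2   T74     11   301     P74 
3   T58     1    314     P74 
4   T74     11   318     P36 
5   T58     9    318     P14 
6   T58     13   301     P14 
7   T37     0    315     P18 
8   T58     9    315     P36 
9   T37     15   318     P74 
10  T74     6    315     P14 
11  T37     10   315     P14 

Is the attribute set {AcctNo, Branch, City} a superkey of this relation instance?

All 11 rows have distinct {AcctNo, Branch, City} values, so {AcctNo, Branch, City} → (all attributes) holds and {AcctNo, Branch, City} is a superkey.

Yes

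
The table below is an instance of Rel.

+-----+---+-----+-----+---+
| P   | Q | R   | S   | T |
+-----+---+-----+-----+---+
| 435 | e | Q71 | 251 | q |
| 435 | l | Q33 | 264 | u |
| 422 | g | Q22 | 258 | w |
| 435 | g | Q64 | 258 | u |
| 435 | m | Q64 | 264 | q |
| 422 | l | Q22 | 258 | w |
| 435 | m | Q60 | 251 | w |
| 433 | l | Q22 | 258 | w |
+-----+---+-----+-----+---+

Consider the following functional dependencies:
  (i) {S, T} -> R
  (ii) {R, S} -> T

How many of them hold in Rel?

2

(i) {S, T} -> R: every LHS value maps to a single RHS value — holds.
(ii) {R, S} -> T: every LHS value maps to a single RHS value — holds.
2 of the 2 dependencies hold.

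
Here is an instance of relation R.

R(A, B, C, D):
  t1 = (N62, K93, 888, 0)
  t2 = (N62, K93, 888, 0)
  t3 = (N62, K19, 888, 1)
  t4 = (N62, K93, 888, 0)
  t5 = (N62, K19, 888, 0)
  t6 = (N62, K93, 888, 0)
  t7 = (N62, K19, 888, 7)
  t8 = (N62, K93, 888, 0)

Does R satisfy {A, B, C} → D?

No

(A=N62, B=K93, C=888): rows 1, 2, 4, 6, 8 → D = 0, 0, 0, 0, 0 ✓
(A=N62, B=K19, C=888): rows 3, 5, 7 → D takes values {1, 0, 7} — violation
Two rows agree on {A, B, C} but differ on D, so {A, B, C} → D does not hold.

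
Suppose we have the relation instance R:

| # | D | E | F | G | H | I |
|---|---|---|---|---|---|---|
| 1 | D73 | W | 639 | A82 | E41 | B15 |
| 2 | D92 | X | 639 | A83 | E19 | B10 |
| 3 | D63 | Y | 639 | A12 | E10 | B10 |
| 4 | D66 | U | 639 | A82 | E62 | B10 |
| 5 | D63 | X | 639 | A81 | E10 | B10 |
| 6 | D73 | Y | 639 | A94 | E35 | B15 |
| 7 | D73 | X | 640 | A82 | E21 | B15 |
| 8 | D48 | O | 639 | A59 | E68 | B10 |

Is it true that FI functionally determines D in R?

(F=639, I=B15): rows 1, 6 → D = D73, D73 ✓
(F=639, I=B10): rows 2, 3, 4, 5, 8 → D takes values {D92, D63, D66, D48} — violation
(F=640, I=B15): row 7 → D = D73 ✓
Two rows agree on FI but differ on D, so FI -> D does not hold.

No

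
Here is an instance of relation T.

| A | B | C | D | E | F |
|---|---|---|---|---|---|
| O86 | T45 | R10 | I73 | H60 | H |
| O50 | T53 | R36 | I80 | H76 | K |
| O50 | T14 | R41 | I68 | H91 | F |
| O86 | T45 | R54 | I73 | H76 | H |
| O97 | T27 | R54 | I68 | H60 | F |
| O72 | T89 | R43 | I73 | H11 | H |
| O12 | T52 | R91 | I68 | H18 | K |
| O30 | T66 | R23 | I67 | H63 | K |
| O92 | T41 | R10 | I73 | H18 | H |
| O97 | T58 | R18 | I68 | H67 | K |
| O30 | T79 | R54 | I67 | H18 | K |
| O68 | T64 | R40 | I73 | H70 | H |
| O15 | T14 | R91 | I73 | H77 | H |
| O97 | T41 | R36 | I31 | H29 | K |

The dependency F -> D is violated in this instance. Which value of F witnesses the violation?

K

F=H: 6 rows → D = I73, I73, I73, I73, I73, I73 ✓
F=K: 6 rows → D takes values {I80, I68, I67, I31} — violation
F=F: 2 rows → D = I68, I68 ✓
The only F value with inconsistent D is F=K.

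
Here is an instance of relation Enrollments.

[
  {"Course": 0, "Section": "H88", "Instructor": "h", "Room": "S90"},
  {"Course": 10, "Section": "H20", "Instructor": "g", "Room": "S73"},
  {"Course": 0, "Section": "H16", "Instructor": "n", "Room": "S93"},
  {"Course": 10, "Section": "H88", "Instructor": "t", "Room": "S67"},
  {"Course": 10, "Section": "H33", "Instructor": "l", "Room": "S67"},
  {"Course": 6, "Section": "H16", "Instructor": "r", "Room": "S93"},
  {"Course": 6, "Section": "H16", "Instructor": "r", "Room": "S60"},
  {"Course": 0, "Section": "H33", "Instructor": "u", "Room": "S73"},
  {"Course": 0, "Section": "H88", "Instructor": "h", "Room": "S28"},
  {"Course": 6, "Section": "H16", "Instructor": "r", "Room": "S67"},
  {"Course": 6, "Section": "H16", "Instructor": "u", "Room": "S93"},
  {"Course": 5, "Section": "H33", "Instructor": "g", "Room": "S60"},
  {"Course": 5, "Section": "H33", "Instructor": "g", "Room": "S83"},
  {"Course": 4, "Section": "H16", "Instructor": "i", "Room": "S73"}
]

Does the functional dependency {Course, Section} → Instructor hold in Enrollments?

(Course=0, Section=H88): 2 rows → Instructor = h, h ✓
(Course=10, Section=H20): 1 row → Instructor = g ✓
(Course=0, Section=H16): 1 row → Instructor = n ✓
(Course=10, Section=H88): 1 row → Instructor = t ✓
(Course=10, Section=H33): 1 row → Instructor = l ✓
(Course=6, Section=H16): 4 rows → Instructor takes values {r, u} — violation
(Course=0, Section=H33): 1 row → Instructor = u ✓
(Course=5, Section=H33): 2 rows → Instructor = g, g ✓
(Course=4, Section=H16): 1 row → Instructor = i ✓
Two rows agree on {Course, Section} but differ on Instructor, so {Course, Section} → Instructor does not hold.

No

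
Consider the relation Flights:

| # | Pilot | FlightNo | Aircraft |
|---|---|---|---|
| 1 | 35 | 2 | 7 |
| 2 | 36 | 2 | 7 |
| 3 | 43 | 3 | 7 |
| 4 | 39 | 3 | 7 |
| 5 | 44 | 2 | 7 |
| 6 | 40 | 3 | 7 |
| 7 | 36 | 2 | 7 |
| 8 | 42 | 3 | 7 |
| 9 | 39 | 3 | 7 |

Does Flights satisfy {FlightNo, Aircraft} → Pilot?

No

(FlightNo=2, Aircraft=7): rows 1, 2, 5, 7 → Pilot takes values {35, 36, 44} — violation
(FlightNo=3, Aircraft=7): rows 3, 4, 6, 8, 9 → Pilot takes values {43, 39, 40, 42} — violation
Two rows agree on {FlightNo, Aircraft} but differ on Pilot, so {FlightNo, Aircraft} → Pilot does not hold.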